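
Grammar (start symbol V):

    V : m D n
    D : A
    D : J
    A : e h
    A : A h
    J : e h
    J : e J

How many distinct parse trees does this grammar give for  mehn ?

Parse trees for mehn:
  [V m [D [A e h]] n]
  [V m [D [J e h]] n]

2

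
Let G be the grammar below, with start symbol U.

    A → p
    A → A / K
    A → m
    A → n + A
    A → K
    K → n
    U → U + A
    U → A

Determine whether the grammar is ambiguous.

Ambiguous

Witness: n + m

Derivation 1: U ⇒ U + A ⇒ A + A ⇒ K + A ⇒ n + A ⇒ n + m
Derivation 2: U ⇒ A ⇒ n + A ⇒ n + m

Two distinct leftmost derivations for the same string.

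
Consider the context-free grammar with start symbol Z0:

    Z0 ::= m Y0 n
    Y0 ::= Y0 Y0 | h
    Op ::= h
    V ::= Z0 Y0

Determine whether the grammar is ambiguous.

Ambiguous

Witness: m h h h n

Derivation 1: Z0 ⇒ m Y0 n ⇒ m Y0 Y0 n ⇒ m Y0 Y0 Y0 n ⇒ m h Y0 Y0 n ⇒ m h h Y0 n ⇒ m h h h n
Derivation 2: Z0 ⇒ m Y0 n ⇒ m Y0 Y0 n ⇒ m h Y0 n ⇒ m h Y0 Y0 n ⇒ m h h Y0 n ⇒ m h h h n

Two distinct leftmost derivations for the same string.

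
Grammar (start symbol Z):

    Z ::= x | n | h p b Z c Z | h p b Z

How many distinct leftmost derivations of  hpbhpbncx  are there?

2

Parse trees for hpbhpbncx:
  [Z h p b [Z h p b [Z n]] c [Z x]]
  [Z h p b [Z h p b [Z n] c [Z x]]]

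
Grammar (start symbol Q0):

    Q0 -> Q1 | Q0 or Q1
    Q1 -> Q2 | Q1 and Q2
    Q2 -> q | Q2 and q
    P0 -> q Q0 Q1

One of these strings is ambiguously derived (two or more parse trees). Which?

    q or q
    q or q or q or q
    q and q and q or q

q or q: 1 tree
q or q or q or q: 1 tree
q and q and q or q: 4 trees

q and q and q or q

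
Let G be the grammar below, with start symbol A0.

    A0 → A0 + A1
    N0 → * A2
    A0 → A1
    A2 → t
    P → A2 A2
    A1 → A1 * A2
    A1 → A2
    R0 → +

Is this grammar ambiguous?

Unambiguous

(P, R0, N0 are unreachable from A0, so their rules don't affect L(A0).) The grammar is stratified — A0 handles '+' (left-recursive), A1 handles '*', A2 atoms. Each operator has a fixed associativity and precedence level, so every string has one parse.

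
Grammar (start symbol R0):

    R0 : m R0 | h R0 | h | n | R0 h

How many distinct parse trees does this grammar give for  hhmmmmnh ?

Parse trees for hhmmmmnh:
  [R0 h [R0 h [R0 m [R0 m [R0 m [R0 m [R0 [R0 n] h]]]]]]]
  [R0 h [R0 h [R0 m [R0 m [R0 m [R0 [R0 m [R0 n]] h]]]]]]
  [R0 h [R0 h [R0 m [R0 m [R0 [R0 m [R0 m [R0 n]]] h]]]]]
  [R0 h [R0 h [R0 m [R0 [R0 m [R0 m [R0 m [R0 n]]]] h]]]]
  [R0 h [R0 h [R0 [R0 m [R0 m [R0 m [R0 m [R0 n]]]]] h]]]
  [R0 h [R0 [R0 h [R0 m [R0 m [R0 m [R0 m [R0 n]]]]]] h]]
  [R0 [R0 h [R0 h [R0 m [R0 m [R0 m [R0 m [R0 n]]]]]]] h]

7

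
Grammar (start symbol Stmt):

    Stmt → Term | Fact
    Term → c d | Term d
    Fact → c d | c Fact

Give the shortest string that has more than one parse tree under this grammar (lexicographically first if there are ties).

length 2: c d has 2 parse trees

Two derivations of c d:
  Stmt ⇒ Term ⇒ c d
  Stmt ⇒ Fact ⇒ c d

c d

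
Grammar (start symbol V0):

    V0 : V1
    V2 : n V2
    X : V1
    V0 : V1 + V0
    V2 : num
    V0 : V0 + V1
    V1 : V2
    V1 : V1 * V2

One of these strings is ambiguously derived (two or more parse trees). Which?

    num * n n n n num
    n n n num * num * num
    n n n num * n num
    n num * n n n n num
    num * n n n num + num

num * n n n num + num

num * n n n n num: 1 tree
n n n num * num * num: 1 tree
n n n num * n num: 1 tree
n num * n n n n num: 1 tree
num * n n n num + num: 2 trees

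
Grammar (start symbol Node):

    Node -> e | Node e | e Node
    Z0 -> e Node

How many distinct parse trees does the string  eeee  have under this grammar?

8

Parse trees for eeee:
  [Node [Node [Node [Node e] e] e] e]
  [Node [Node [Node e [Node e]] e] e]
  [Node [Node e [Node [Node e] e]] e]
  [Node [Node e [Node e [Node e]]] e]
  [Node e [Node [Node [Node e] e] e]]
  [Node e [Node [Node e [Node e]] e]]
  [Node e [Node e [Node [Node e] e]]]
  [Node e [Node e [Node e [Node e]]]]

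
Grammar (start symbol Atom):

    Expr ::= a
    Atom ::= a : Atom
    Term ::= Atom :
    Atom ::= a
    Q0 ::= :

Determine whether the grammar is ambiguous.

Unambiguous

(Term, Expr, Q0 are unreachable from Atom, so their rules don't affect L(Atom).) Right-recursive list with a separator: after each atom, whether the separator follows determines the rule. One parse per string.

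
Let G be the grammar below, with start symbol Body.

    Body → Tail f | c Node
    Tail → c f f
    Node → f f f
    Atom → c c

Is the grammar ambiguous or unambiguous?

Ambiguous

Witness: c f f f

Derivation 1: Body ⇒ Tail f ⇒ c f f f
Derivation 2: Body ⇒ c Node ⇒ c f f f

Two distinct leftmost derivations for the same string.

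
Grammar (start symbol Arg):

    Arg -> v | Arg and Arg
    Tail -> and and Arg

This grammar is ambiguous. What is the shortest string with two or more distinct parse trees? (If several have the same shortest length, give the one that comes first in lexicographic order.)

length 1: no string has ≥2 trees
length 3: no string has ≥2 trees
length 5: v and v and v has 2 parse trees

Two derivations of v and v and v:
  Arg ⇒ Arg and Arg ⇒ v and Arg ⇒ v and Arg and Arg ⇒ v and v and Arg ⇒ v and v and v
  Arg ⇒ Arg and Arg ⇒ Arg and Arg and Arg ⇒ v and Arg and Arg ⇒ v and v and Arg ⇒ v and v and v

v and v and v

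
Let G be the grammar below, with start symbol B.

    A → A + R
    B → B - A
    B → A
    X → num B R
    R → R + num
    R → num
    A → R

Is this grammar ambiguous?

Ambiguous

Witness: num + num

Derivation 1: B ⇒ A ⇒ A + R ⇒ R + R ⇒ num + R ⇒ num + num
Derivation 2: B ⇒ A ⇒ R ⇒ R + num ⇒ num + num

Two distinct leftmost derivations for the same string.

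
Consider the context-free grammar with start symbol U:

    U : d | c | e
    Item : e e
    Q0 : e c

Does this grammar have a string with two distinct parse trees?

(Item, Q0 are unreachable from U, so their rules don't affect L(U).) The reachable rules are right-linear with at most one rule per (nonterminal, next-terminal) pair. Each input token forces the next rule, so parsing is deterministic.

Unambiguous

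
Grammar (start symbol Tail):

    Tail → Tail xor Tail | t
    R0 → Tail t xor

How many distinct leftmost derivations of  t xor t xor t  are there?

Parse trees for t xor t xor t:
  [Tail [Tail t] xor [Tail [Tail t] xor [Tail t]]]
  [Tail [Tail [Tail t] xor [Tail t]] xor [Tail t]]

2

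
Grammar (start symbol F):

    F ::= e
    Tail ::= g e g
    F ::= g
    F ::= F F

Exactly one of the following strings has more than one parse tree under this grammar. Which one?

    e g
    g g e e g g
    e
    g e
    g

g g e e g g

e g: 1 tree
g g e e g g: 42 trees
e: 1 tree
g e: 1 tree
g: 1 tree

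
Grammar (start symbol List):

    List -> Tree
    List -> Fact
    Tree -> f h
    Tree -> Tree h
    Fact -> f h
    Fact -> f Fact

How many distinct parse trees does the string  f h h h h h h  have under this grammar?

1

Parse trees for f h h h h h h:
  [List [Tree [Tree [Tree [Tree [Tree [Tree f h] h] h] h] h] h]]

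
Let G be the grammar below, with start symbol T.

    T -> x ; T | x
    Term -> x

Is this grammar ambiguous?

Unambiguous

Only T is reachable from T; ignoring the rest: Right-recursive list with a separator: after each atom, whether the separator follows determines the rule. One parse per string.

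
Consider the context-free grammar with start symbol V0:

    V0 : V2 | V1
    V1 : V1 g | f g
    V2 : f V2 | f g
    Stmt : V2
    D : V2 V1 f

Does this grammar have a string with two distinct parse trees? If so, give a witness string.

Ambiguous

Witness: f g

Derivation 1: V0 ⇒ V2 ⇒ f g
Derivation 2: V0 ⇒ V1 ⇒ f g

Two distinct leftmost derivations for the same string.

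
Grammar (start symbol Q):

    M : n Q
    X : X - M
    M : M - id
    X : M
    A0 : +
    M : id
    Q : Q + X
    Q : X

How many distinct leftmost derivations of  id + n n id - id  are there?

Parse trees for id + n n id - id:
  [Q [Q [X [M id]]] + [X [X [M n [Q [X [M n [Q [X [M id]]]]]]]] - [M id]]]
  [Q [Q [X [M id]]] + [X [M n [Q [X [X [M n [Q [X [M id]]]]] - [M id]]]]]]
  [Q [Q [X [M id]]] + [X [M n [Q [X [M n [Q [X [X [M id]] - [M id]]]]]]]]]
  [Q [Q [X [M id]]] + [X [M n [Q [X [M n [Q [X [M [M id] - id]]]]]]]]]
  [Q [Q [X [M id]]] + [X [M n [Q [X [M [M n [Q [X [M id]]]] - id]]]]]]
  [Q [Q [X [M id]]] + [X [M [M n [Q [X [M n [Q [X [M id]]]]]]] - id]]]

6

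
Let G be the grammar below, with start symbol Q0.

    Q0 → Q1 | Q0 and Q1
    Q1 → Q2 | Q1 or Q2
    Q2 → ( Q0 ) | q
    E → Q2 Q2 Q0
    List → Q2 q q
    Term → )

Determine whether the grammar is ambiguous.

Unambiguous

Only Q0, Q1, Q2 are reachable from Q0; ignoring the rest: The grammar is stratified — Q0 handles 'and' (left-recursive), Q1 handles 'or', Q2 atoms. Each operator has a fixed associativity and precedence level, so every string has one parse.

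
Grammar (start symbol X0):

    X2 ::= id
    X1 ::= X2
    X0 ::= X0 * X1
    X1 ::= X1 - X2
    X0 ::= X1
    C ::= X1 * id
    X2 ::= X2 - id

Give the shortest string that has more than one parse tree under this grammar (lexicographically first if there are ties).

length 1: no string has ≥2 trees
length 3: id - id has 2 parse trees

Two derivations of id - id:
  X0 ⇒ X1 ⇒ X2 ⇒ X2 - id ⇒ id - id
  X0 ⇒ X1 ⇒ X1 - X2 ⇒ X2 - X2 ⇒ id - X2 ⇒ id - id

id - id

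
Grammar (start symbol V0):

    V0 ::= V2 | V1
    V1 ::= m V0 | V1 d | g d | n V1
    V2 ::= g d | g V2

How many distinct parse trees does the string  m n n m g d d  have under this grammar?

9

Parse trees for m n n m g d d (showing first 6 of 9):
  [V0 [V1 m [V0 [V1 [V1 n [V1 n [V1 m [V0 [V2 g d]]]]] d]]]]
  [V0 [V1 m [V0 [V1 [V1 n [V1 n [V1 m [V0 [V1 g d]]]]] d]]]]
  [V0 [V1 m [V0 [V1 n [V1 [V1 n [V1 m [V0 [V2 g d]]]] d]]]]]
  [V0 [V1 m [V0 [V1 n [V1 [V1 n [V1 m [V0 [V1 g d]]]] d]]]]]
  [V0 [V1 m [V0 [V1 n [V1 n [V1 m [V0 [V1 [V1 g d] d]]]]]]]]
  [V0 [V1 m [V0 [V1 n [V1 n [V1 [V1 m [V0 [V2 g d]]] d]]]]]]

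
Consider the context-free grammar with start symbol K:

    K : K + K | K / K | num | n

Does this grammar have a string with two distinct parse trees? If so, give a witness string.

Ambiguous

Witness: n + n + n

Derivation 1: K ⇒ K + K ⇒ K + K + K ⇒ n + K + K ⇒ n + n + K ⇒ n + n + n
Derivation 2: K ⇒ K + K ⇒ n + K ⇒ n + K + K ⇒ n + n + K ⇒ n + n + n

Two distinct leftmost derivations for the same string.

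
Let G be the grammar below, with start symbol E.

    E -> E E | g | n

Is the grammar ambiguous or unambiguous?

Ambiguous

Witness: g g g

Derivation 1: E ⇒ E E ⇒ E E E ⇒ g E E ⇒ g g E ⇒ g g g
Derivation 2: E ⇒ E E ⇒ g E ⇒ g E E ⇒ g g E ⇒ g g g

Two distinct leftmost derivations for the same string.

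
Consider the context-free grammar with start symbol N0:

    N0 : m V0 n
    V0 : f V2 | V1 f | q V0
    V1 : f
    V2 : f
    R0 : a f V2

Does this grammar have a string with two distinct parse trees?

Ambiguous

Witness: m f f n

Derivation 1: N0 ⇒ m V0 n ⇒ m f V2 n ⇒ m f f n
Derivation 2: N0 ⇒ m V0 n ⇒ m V1 f n ⇒ m f f n

Two distinct leftmost derivations for the same string.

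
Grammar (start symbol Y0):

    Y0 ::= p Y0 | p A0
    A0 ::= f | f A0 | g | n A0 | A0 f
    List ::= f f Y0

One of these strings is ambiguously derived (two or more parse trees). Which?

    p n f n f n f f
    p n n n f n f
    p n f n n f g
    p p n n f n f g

p n f n f n f f: 7 trees
p n n n f n f: 1 tree
p n f n n f g: 1 tree
p p n n f n f g: 1 tree

p n f n f n f f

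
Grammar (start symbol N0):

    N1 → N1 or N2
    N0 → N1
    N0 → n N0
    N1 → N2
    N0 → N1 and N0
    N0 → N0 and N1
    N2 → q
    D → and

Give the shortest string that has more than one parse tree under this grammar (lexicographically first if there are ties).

q and q

length 1: no string has ≥2 trees
length 2: no string has ≥2 trees
length 3: q and q has 2 parse trees

Two derivations of q and q:
  N0 ⇒ N1 and N0 ⇒ N2 and N0 ⇒ q and N0 ⇒ q and N1 ⇒ q and N2 ⇒ q and q
  N0 ⇒ N0 and N1 ⇒ N1 and N1 ⇒ N2 and N1 ⇒ q and N1 ⇒ q and N2 ⇒ q and q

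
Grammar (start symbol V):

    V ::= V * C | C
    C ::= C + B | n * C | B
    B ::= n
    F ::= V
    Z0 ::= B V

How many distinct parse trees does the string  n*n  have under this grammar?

2

Parse trees for n*n:
  [V [V [C [B n]]] * [C [B n]]]
  [V [C n * [C [B n]]]]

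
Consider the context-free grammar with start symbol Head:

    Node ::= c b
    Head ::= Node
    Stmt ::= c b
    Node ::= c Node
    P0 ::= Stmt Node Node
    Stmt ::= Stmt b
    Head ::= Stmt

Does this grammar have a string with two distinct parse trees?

Ambiguous

Witness: c b

Derivation 1: Head ⇒ Node ⇒ c b
Derivation 2: Head ⇒ Stmt ⇒ c b

Two distinct leftmost derivations for the same string.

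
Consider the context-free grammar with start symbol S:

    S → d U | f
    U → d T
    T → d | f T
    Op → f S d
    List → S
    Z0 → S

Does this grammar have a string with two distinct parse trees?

Unambiguous

Only S, U, T are reachable from S; ignoring the rest: Each reachable nonterminal has at most one production per leading terminal, and all productions are right-linear; the derivation is determined token-by-token.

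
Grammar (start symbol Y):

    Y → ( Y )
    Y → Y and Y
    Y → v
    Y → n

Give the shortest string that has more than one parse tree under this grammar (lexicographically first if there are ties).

length 1: no string has ≥2 trees
length 3: no string has ≥2 trees
length 5: n and n and n has 2 parse trees

Two derivations of n and n and n:
  Y ⇒ Y and Y ⇒ Y and Y and Y ⇒ n and Y and Y ⇒ n and n and Y ⇒ n and n and n
  Y ⇒ Y and Y ⇒ n and Y ⇒ n and Y and Y ⇒ n and n and Y ⇒ n and n and n

n and n and n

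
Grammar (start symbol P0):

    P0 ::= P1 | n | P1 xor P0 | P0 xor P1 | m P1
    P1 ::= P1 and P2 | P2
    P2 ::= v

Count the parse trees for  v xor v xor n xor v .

3

Parse trees for v xor v xor n xor v:
  [P0 [P1 [P2 v]] xor [P0 [P1 [P2 v]] xor [P0 [P0 n] xor [P1 [P2 v]]]]]
  [P0 [P1 [P2 v]] xor [P0 [P0 [P1 [P2 v]] xor [P0 n]] xor [P1 [P2 v]]]]
  [P0 [P0 [P1 [P2 v]] xor [P0 [P1 [P2 v]] xor [P0 n]]] xor [P1 [P2 v]]]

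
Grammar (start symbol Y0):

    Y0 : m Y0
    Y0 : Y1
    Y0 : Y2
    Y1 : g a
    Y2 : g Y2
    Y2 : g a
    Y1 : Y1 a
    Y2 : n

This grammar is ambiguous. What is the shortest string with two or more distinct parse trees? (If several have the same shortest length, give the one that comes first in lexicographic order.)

length 1: no string has ≥2 trees
length 2: g a has 2 parse trees

Two derivations of g a:
  Y0 ⇒ Y1 ⇒ g a
  Y0 ⇒ Y2 ⇒ g a

g a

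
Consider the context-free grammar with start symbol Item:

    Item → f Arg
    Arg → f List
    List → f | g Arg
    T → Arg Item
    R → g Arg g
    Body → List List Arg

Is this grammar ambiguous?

Unambiguous

Only Item, Arg, List are reachable from Item; ignoring the rest: Restricted to the reachable nonterminals, every rule has the form A → t or A → t B, and no two rules for the same A share a first terminal. The grammar encodes a DFA — one run per string.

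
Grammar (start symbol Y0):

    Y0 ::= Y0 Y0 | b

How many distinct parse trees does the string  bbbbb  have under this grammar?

14

Parse trees for bbbbb (showing first 6 of 14):
  [Y0 [Y0 b] [Y0 [Y0 b] [Y0 [Y0 b] [Y0 [Y0 b] [Y0 b]]]]]
  [Y0 [Y0 b] [Y0 [Y0 b] [Y0 [Y0 [Y0 b] [Y0 b]] [Y0 b]]]]
  [Y0 [Y0 b] [Y0 [Y0 [Y0 b] [Y0 b]] [Y0 [Y0 b] [Y0 b]]]]
  [Y0 [Y0 b] [Y0 [Y0 [Y0 b] [Y0 [Y0 b] [Y0 b]]] [Y0 b]]]
  [Y0 [Y0 b] [Y0 [Y0 [Y0 [Y0 b] [Y0 b]] [Y0 b]] [Y0 b]]]
  [Y0 [Y0 [Y0 b] [Y0 b]] [Y0 [Y0 b] [Y0 [Y0 b] [Y0 b]]]]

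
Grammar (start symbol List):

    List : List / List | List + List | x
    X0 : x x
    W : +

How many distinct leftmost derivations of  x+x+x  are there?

2

Parse trees for x+x+x:
  [List [List x] + [List [List x] + [List x]]]
  [List [List [List x] + [List x]] + [List x]]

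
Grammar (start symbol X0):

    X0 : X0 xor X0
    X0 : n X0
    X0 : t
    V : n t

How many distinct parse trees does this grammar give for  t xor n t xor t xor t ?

9

Parse trees for t xor n t xor t xor t (showing first 6 of 9):
  [X0 [X0 t] xor [X0 [X0 n [X0 t]] xor [X0 [X0 t] xor [X0 t]]]]
  [X0 [X0 t] xor [X0 [X0 [X0 n [X0 t]] xor [X0 t]] xor [X0 t]]]
  [X0 [X0 t] xor [X0 [X0 n [X0 [X0 t] xor [X0 t]]] xor [X0 t]]]
  [X0 [X0 t] xor [X0 n [X0 [X0 t] xor [X0 [X0 t] xor [X0 t]]]]]
  [X0 [X0 t] xor [X0 n [X0 [X0 [X0 t] xor [X0 t]] xor [X0 t]]]]
  [X0 [X0 [X0 t] xor [X0 n [X0 t]]] xor [X0 [X0 t] xor [X0 t]]]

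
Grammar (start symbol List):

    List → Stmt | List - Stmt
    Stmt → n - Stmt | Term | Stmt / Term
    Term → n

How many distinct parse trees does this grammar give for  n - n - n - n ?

8

Parse trees for n - n - n - n:
  [List [Stmt n - [Stmt n - [Stmt n - [Stmt [Term n]]]]]]
  [List [List [Stmt [Term n]]] - [Stmt n - [Stmt n - [Stmt [Term n]]]]]
  [List [List [Stmt n - [Stmt [Term n]]]] - [Stmt n - [Stmt [Term n]]]]
  [List [List [List [Stmt [Term n]]] - [Stmt [Term n]]] - [Stmt n - [Stmt [Term n]]]]
  [List [List [Stmt n - [Stmt n - [Stmt [Term n]]]]] - [Stmt [Term n]]]
  [List [List [List [Stmt [Term n]]] - [Stmt n - [Stmt [Term n]]]] - [Stmt [Term n]]]
  [List [List [List [Stmt n - [Stmt [Term n]]]] - [Stmt [Term n]]] - [Stmt [Term n]]]
  [List [List [List [List [Stmt [Term n]]] - [Stmt [Term n]]] - [Stmt [Term n]]] - [Stmt [Term n]]]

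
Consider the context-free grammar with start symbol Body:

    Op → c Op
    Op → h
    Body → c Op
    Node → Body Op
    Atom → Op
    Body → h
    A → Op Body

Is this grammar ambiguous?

Only Body, Op are reachable from Body; ignoring the rest: Each reachable nonterminal has at most one production per leading terminal, and all productions are right-linear; the derivation is determined token-by-token.

Unambiguous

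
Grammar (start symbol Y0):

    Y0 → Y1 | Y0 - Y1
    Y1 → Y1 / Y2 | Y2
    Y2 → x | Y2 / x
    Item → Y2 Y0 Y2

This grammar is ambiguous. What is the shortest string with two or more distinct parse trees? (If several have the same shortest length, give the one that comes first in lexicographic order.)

length 1: no string has ≥2 trees
length 3: x / x has 2 parse trees

Two derivations of x / x:
  Y0 ⇒ Y1 ⇒ Y1 / Y2 ⇒ Y2 / Y2 ⇒ x / Y2 ⇒ x / x
  Y0 ⇒ Y1 ⇒ Y2 ⇒ Y2 / x ⇒ x / x

x / x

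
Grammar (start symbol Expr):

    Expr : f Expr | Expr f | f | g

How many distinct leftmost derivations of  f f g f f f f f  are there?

Parse trees for f f g f f f f f (showing first 6 of 21):
  [Expr f [Expr f [Expr [Expr [Expr [Expr [Expr [Expr g] f] f] f] f] f]]]
  [Expr f [Expr [Expr f [Expr [Expr [Expr [Expr [Expr g] f] f] f] f]] f]]
  [Expr f [Expr [Expr [Expr f [Expr [Expr [Expr [Expr g] f] f] f]] f] f]]
  [Expr f [Expr [Expr [Expr [Expr f [Expr [Expr [Expr g] f] f]] f] f] f]]
  [Expr f [Expr [Expr [Expr [Expr [Expr f [Expr [Expr g] f]] f] f] f] f]]
  [Expr f [Expr [Expr [Expr [Expr [Expr [Expr f [Expr g]] f] f] f] f] f]]

21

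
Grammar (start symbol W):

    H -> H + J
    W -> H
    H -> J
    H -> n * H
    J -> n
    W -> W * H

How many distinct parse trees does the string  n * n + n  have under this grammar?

3

Parse trees for n * n + n:
  [W [H [H n * [H [J n]]] + [J n]]]
  [W [H n * [H [H [J n]] + [J n]]]]
  [W [W [H [J n]]] * [H [H [J n]] + [J n]]]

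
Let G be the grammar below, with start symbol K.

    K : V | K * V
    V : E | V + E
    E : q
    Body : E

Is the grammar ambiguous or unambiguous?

Unambiguous

Only K, V, E are reachable from K; ignoring the rest: The grammar is stratified — K handles '*' (left-recursive), V handles '+', E atoms. Each operator has a fixed associativity and precedence level, so every string has one parse.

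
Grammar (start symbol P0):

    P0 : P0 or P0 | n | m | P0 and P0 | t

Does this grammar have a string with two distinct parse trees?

Witness: m and m and m

Derivation 1: P0 ⇒ P0 and P0 ⇒ m and P0 ⇒ m and P0 and P0 ⇒ m and m and P0 ⇒ m and m and m
Derivation 2: P0 ⇒ P0 and P0 ⇒ P0 and P0 and P0 ⇒ m and P0 and P0 ⇒ m and m and P0 ⇒ m and m and m

Two distinct leftmost derivations for the same string.

Ambiguous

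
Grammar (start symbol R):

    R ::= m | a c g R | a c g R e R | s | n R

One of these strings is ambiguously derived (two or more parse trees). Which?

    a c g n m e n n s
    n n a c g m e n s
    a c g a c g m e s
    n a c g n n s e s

a c g a c g m e s

a c g n m e n n s: 1 tree
n n a c g m e n s: 1 tree
a c g a c g m e s: 2 trees
n a c g n n s e s: 1 tree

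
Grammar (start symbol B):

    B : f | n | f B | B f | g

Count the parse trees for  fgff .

Parse trees for fgff:
  [B f [B [B [B g] f] f]]
  [B [B f [B [B g] f]] f]
  [B [B [B f [B g]] f] f]

3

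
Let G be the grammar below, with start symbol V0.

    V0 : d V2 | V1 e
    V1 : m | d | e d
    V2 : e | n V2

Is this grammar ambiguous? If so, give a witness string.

Witness: d e

Derivation 1: V0 ⇒ d V2 ⇒ d e
Derivation 2: V0 ⇒ V1 e ⇒ d e

Two distinct leftmost derivations for the same string.

Ambiguous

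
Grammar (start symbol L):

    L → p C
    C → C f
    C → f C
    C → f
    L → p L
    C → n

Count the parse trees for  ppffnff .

Parse trees for ppffnff:
  [L p [L p [C [C [C f [C f [C n]]] f] f]]]
  [L p [L p [C [C f [C [C f [C n]] f]] f]]]
  [L p [L p [C [C f [C f [C [C n] f]]] f]]]
  [L p [L p [C f [C [C [C f [C n]] f] f]]]]
  [L p [L p [C f [C [C f [C [C n] f]] f]]]]
  [L p [L p [C f [C f [C [C [C n] f] f]]]]]

6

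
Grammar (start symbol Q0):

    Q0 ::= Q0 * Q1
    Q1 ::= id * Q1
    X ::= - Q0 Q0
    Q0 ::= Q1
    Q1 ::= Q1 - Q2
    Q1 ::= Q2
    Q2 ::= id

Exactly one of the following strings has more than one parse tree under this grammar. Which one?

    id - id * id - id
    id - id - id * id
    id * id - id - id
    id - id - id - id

id * id - id - id

id - id * id - id: 1 tree
id - id - id * id: 1 tree
id * id - id - id: 4 trees
id - id - id - id: 1 tree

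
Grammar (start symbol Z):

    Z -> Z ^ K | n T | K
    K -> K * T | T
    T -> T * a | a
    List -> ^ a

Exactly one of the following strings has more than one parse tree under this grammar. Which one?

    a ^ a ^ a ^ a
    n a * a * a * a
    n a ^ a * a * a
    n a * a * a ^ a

n a ^ a * a * a

a ^ a ^ a ^ a: 1 tree
n a * a * a * a: 1 tree
n a ^ a * a * a: 4 trees
n a * a * a ^ a: 1 tree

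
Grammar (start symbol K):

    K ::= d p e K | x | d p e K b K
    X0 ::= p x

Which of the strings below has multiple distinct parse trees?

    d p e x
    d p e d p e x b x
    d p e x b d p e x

d p e d p e x b x

d p e x: 1 tree
d p e d p e x b x: 2 trees
d p e x b d p e x: 1 tree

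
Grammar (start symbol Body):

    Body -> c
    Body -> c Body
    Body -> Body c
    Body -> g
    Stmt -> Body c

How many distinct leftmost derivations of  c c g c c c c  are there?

Parse trees for c c g c c c c (showing first 6 of 15):
  [Body c [Body c [Body [Body [Body [Body [Body g] c] c] c] c]]]
  [Body c [Body [Body c [Body [Body [Body [Body g] c] c] c]] c]]
  [Body c [Body [Body [Body c [Body [Body [Body g] c] c]] c] c]]
  [Body c [Body [Body [Body [Body c [Body [Body g] c]] c] c] c]]
  [Body c [Body [Body [Body [Body [Body c [Body g]] c] c] c] c]]
  [Body [Body c [Body c [Body [Body [Body [Body g] c] c] c]]] c]

15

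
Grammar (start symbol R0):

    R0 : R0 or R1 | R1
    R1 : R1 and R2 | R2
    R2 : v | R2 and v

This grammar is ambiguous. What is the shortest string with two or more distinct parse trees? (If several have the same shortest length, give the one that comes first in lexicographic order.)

v and v

length 1: no string has ≥2 trees
length 3: v and v has 2 parse trees

Two derivations of v and v:
  R0 ⇒ R1 ⇒ R1 and R2 ⇒ R2 and R2 ⇒ v and R2 ⇒ v and v
  R0 ⇒ R1 ⇒ R2 ⇒ R2 and v ⇒ v and v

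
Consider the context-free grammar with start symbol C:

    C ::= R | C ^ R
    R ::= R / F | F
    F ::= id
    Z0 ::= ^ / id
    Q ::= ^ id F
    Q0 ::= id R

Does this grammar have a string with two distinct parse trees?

(Z0, Q, Q0 are unreachable from C, so their rules don't affect L(C).) The grammar is stratified — C handles '^' (left-recursive), R handles '/', F atoms. Each operator has a fixed associativity and precedence level, so every string has one parse.

Unambiguous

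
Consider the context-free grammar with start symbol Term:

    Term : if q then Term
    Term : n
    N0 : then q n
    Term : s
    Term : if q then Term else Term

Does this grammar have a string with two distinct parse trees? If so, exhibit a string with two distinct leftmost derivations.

Witness: if q then if q then n else n

Derivation 1: Term ⇒ if q then Term ⇒ if q then if q then Term else Term ⇒ if q then if q then n else Term ⇒ if q then if q then n else n
Derivation 2: Term ⇒ if q then Term else Term ⇒ if q then if q then Term else Term ⇒ if q then if q then n else Term ⇒ if q then if q then n else n

Two distinct leftmost derivations for the same string.

Ambiguous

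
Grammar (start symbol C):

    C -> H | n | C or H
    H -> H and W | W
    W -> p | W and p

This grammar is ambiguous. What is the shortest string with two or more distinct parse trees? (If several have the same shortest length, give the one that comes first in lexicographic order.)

p and p

length 1: no string has ≥2 trees
length 3: p and p has 2 parse trees

Two derivations of p and p:
  C ⇒ H ⇒ H and W ⇒ W and W ⇒ p and W ⇒ p and p
  C ⇒ H ⇒ W ⇒ W and p ⇒ p and p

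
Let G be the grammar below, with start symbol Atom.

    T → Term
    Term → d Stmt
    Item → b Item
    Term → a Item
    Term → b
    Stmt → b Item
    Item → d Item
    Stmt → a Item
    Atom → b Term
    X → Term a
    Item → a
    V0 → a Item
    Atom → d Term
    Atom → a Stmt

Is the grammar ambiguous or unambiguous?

(X, T, V0 are unreachable from Atom, so their rules don't affect L(Atom).) The reachable rules are right-linear with at most one rule per (nonterminal, next-terminal) pair. Each input token forces the next rule, so parsing is deterministic.

Unambiguous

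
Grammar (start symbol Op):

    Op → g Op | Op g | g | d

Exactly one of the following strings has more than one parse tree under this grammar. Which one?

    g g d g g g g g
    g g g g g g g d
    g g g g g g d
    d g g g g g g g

g g d g g g g g

g g d g g g g g: 21 trees
g g g g g g g d: 1 tree
g g g g g g d: 1 tree
d g g g g g g g: 1 tree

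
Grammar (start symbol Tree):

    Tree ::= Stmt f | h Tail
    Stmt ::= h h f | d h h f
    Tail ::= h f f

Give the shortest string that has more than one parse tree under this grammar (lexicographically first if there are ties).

length 4: h h f f has 2 parse trees

Two derivations of h h f f:
  Tree ⇒ Stmt f ⇒ h h f f
  Tree ⇒ h Tail ⇒ h h f f

h h f f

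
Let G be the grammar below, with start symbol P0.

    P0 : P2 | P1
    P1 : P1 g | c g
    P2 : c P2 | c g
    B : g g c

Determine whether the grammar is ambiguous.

Ambiguous

Witness: c g

Derivation 1: P0 ⇒ P2 ⇒ c g
Derivation 2: P0 ⇒ P1 ⇒ c g

Two distinct leftmost derivations for the same string.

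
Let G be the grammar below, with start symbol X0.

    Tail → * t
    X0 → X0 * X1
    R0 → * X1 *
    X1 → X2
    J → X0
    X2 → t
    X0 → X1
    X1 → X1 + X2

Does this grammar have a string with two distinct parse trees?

Only X0, X1, X2 are reachable from X0; ignoring the rest: X0 → X0 * X1 | X1  ;  X1 → X1 + X2 | X2  — a left-associative chain with X2 at the bottom. Each string factors uniquely by precedence.

Unambiguous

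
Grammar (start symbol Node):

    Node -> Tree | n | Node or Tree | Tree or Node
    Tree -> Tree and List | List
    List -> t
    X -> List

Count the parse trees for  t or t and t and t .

2

Parse trees for t or t and t and t:
  [Node [Node [Tree [List t]]] or [Tree [Tree [Tree [List t]] and [List t]] and [List t]]]
  [Node [Tree [List t]] or [Node [Tree [Tree [Tree [List t]] and [List t]] and [List t]]]]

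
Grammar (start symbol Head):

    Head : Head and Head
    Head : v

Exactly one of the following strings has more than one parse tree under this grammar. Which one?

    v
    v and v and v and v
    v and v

v: 1 tree
v and v and v and v: 5 trees
v and v: 1 tree

v and v and v and v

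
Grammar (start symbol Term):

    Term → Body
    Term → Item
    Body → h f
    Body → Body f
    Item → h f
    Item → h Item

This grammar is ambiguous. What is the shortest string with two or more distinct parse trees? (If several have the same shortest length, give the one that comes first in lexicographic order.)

h f

length 2: h f has 2 parse trees

Two derivations of h f:
  Term ⇒ Body ⇒ h f
  Term ⇒ Item ⇒ h f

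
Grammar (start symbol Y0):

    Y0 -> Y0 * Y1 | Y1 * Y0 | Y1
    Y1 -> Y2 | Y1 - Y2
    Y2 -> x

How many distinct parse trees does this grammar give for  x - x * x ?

Parse trees for x - x * x:
  [Y0 [Y0 [Y1 [Y1 [Y2 x]] - [Y2 x]]] * [Y1 [Y2 x]]]
  [Y0 [Y1 [Y1 [Y2 x]] - [Y2 x]] * [Y0 [Y1 [Y2 x]]]]

2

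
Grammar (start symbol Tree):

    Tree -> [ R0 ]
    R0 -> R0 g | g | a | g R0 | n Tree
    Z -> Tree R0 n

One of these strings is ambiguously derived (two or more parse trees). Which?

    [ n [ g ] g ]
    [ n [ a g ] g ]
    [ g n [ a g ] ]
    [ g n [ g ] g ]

[ n [ g ] g ]: 1 tree
[ n [ a g ] g ]: 1 tree
[ g n [ a g ] ]: 1 tree
[ g n [ g ] g ]: 2 trees

[ g n [ g ] g ]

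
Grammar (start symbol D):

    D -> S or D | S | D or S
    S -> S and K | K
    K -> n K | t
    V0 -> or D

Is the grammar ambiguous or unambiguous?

Ambiguous

Witness: t or t

Derivation 1: D ⇒ S or D ⇒ K or D ⇒ t or D ⇒ t or S ⇒ t or K ⇒ t or t
Derivation 2: D ⇒ D or S ⇒ S or S ⇒ K or S ⇒ t or S ⇒ t or K ⇒ t or t

Two distinct leftmost derivations for the same string.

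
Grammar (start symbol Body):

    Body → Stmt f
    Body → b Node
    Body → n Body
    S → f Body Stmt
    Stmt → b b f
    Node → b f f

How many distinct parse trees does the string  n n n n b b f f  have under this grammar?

2

Parse trees for n n n n b b f f:
  [Body n [Body n [Body n [Body n [Body [Stmt b b f] f]]]]]
  [Body n [Body n [Body n [Body n [Body b [Node b f f]]]]]]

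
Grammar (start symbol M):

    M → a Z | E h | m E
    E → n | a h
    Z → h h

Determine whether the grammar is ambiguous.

Witness: a h h

Derivation 1: M ⇒ a Z ⇒ a h h
Derivation 2: M ⇒ E h ⇒ a h h

Two distinct leftmost derivations for the same string.

Ambiguous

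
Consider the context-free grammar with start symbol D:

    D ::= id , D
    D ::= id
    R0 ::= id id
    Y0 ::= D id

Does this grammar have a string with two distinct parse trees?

Unambiguous

(Y0, R0 are unreachable from D, so their rules don't affect L(D).) Right-recursive list with a separator: after each atom, whether the separator follows determines the rule. One parse per string.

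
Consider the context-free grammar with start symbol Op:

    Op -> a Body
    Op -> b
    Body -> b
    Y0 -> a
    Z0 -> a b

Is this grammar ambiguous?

Unambiguous

Only Op, Body are reachable from Op; ignoring the rest: Restricted to the reachable nonterminals, every rule has the form A → t or A → t B, and no two rules for the same A share a first terminal. The grammar encodes a DFA — one run per string.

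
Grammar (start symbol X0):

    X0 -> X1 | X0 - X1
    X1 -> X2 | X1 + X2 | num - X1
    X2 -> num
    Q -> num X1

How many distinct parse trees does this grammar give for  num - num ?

2

Parse trees for num - num:
  [X0 [X1 num - [X1 [X2 num]]]]
  [X0 [X0 [X1 [X2 num]]] - [X1 [X2 num]]]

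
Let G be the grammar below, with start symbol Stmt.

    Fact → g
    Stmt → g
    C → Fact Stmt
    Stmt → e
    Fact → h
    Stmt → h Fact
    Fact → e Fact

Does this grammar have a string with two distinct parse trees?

Only Stmt, Fact are reachable from Stmt; ignoring the rest: The reachable rules are right-linear with at most one rule per (nonterminal, next-terminal) pair. Each input token forces the next rule, so parsing is deterministic.

Unambiguous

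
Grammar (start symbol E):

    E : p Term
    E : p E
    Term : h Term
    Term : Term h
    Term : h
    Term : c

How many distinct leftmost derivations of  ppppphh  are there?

2

Parse trees for ppppphh:
  [E p [E p [E p [E p [E p [Term h [Term h]]]]]]]
  [E p [E p [E p [E p [E p [Term [Term h] h]]]]]]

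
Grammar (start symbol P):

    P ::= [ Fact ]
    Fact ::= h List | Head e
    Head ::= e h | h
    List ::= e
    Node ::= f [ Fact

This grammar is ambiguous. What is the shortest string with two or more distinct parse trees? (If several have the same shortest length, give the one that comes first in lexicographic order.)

[ h e ]

length 4: [ h e ] has 2 parse trees

Two derivations of [ h e ]:
  P ⇒ [ Fact ] ⇒ [ h List ] ⇒ [ h e ]
  P ⇒ [ Fact ] ⇒ [ Head e ] ⇒ [ h e ]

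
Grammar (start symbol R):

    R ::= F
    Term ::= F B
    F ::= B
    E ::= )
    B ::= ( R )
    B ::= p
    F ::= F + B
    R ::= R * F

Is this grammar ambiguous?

Unambiguous

(E, Term are unreachable from R, so their rules don't affect L(R).) R → R * F | F  ;  F → F + B | B  — a left-associative chain with B at the bottom. Each string factors uniquely by precedence.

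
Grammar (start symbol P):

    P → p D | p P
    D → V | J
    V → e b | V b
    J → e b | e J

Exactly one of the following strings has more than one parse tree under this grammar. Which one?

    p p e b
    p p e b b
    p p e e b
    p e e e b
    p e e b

p p e b

p p e b: 2 trees
p p e b b: 1 tree
p p e e b: 1 tree
p e e e b: 1 tree
p e e b: 1 tree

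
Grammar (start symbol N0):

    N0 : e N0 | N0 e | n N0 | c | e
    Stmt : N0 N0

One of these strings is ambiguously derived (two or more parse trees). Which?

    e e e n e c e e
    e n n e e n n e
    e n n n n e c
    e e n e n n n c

e e e n e c e e: 21 trees
e n n e e n n e: 1 tree
e n n n n e c: 1 tree
e e n e n n n c: 1 tree

e e e n e c e e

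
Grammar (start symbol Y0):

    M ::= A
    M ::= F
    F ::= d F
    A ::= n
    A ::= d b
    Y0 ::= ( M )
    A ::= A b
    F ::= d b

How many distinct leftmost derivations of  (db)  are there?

2

Parse trees for (db):
  [Y0 ( [M [A d b]] )]
  [Y0 ( [M [F d b]] )]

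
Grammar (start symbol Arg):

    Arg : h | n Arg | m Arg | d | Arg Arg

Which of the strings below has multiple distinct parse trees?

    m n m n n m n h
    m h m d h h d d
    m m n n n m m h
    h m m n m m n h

m n m n n m n h: 1 tree
m h m d h h d d: 255 trees
m m n n n m m h: 1 tree
h m m n m m n h: 1 tree

m h m d h h d d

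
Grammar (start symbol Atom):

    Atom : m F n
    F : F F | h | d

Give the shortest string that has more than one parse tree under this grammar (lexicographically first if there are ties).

m d d d n

length 3: no string has ≥2 trees
length 4: no string has ≥2 trees
length 5: m d d d n has 2 parse trees

Two derivations of m d d d n:
  Atom ⇒ m F n ⇒ m F F n ⇒ m F F F n ⇒ m d F F n ⇒ m d d F n ⇒ m d d d n
  Atom ⇒ m F n ⇒ m F F n ⇒ m d F n ⇒ m d F F n ⇒ m d d F n ⇒ m d d d n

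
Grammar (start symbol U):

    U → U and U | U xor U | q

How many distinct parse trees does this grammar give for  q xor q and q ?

2

Parse trees for q xor q and q:
  [U [U [U q] xor [U q]] and [U q]]
  [U [U q] xor [U [U q] and [U q]]]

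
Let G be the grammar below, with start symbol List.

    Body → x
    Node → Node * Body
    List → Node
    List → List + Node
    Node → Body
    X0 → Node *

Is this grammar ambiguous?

Only List, Node, Body are reachable from List; ignoring the rest: This is a standard precedence ladder (List over Node over Body), with each level left-recursive on its own operator ('+' at List, '*' at Node). That structure is LR(1), hence unambiguous.

Unambiguous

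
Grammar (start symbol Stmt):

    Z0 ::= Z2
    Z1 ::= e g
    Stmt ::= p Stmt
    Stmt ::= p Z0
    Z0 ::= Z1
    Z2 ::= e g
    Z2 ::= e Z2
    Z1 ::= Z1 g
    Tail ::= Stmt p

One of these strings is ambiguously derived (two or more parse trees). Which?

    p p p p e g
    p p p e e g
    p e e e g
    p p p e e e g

p p p p e g: 2 trees
p p p e e g: 1 tree
p e e e g: 1 tree
p p p e e e g: 1 tree

p p p p e g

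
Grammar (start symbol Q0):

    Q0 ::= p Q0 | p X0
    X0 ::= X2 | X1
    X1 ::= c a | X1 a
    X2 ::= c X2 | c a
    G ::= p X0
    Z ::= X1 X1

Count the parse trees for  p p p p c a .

2

Parse trees for p p p p c a:
  [Q0 p [Q0 p [Q0 p [Q0 p [X0 [X2 c a]]]]]]
  [Q0 p [Q0 p [Q0 p [Q0 p [X0 [X1 c a]]]]]]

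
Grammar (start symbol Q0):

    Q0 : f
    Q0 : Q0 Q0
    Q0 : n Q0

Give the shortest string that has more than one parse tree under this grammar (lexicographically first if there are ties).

length 1: no string has ≥2 trees
length 2: no string has ≥2 trees
length 3: f f f has 2 parse trees

Two derivations of f f f:
  Q0 ⇒ Q0 Q0 ⇒ f Q0 ⇒ f Q0 Q0 ⇒ f f Q0 ⇒ f f f
  Q0 ⇒ Q0 Q0 ⇒ Q0 Q0 Q0 ⇒ f Q0 Q0 ⇒ f f Q0 ⇒ f f f

f f f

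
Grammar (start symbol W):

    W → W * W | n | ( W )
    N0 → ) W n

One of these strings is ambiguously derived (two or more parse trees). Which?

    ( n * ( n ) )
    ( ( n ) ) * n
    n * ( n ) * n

n * ( n ) * n

( n * ( n ) ): 1 tree
( ( n ) ) * n: 1 tree
n * ( n ) * n: 2 trees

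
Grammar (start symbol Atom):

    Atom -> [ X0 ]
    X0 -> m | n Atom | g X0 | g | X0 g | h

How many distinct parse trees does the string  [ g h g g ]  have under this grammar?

3

Parse trees for [ g h g g ]:
  [Atom [ [X0 g [X0 [X0 [X0 h] g] g]] ]]
  [Atom [ [X0 [X0 g [X0 [X0 h] g]] g] ]]
  [Atom [ [X0 [X0 [X0 g [X0 h]] g] g] ]]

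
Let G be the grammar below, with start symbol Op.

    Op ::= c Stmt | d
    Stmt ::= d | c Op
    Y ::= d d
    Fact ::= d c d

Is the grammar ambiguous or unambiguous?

(Y, Fact are unreachable from Op, so their rules don't affect L(Op).) Restricted to the reachable nonterminals, every rule has the form A → t or A → t B, and no two rules for the same A share a first terminal. The grammar encodes a DFA — one run per string.

Unambiguous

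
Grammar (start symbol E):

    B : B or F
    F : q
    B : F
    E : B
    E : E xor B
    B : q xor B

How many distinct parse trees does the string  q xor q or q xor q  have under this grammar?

Parse trees for q xor q or q xor q:
  [E [E [B [B q xor [B [F q]]] or [F q]]] xor [B [F q]]]
  [E [E [B q xor [B [B [F q]] or [F q]]]] xor [B [F q]]]
  [E [E [E [B [F q]]] xor [B [B [F q]] or [F q]]] xor [B [F q]]]

3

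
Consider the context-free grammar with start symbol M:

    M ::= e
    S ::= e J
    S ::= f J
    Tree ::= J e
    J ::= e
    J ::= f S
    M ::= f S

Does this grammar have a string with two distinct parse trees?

(Tree is unreachable from M, so its rules don't affect L(M).) The reachable rules are right-linear with at most one rule per (nonterminal, next-terminal) pair. Each input token forces the next rule, so parsing is deterministic.

Unambiguous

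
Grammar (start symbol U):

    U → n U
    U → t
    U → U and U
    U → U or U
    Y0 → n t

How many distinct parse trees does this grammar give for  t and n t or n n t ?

3

Parse trees for t and n t or n n t:
  [U [U t] and [U n [U [U t] or [U n [U n [U t]]]]]]
  [U [U t] and [U [U n [U t]] or [U n [U n [U t]]]]]
  [U [U [U t] and [U n [U t]]] or [U n [U n [U t]]]]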